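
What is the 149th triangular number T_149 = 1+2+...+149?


n(n+1)/2 = 149×150/2 = 22350/2 = 11175

Σk = 11175


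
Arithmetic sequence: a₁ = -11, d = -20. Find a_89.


aₙ = a₁ + (n-1)d
= -11 + (89-1)×-20
= -11 - 1760
= -1771

a_89 = -1771


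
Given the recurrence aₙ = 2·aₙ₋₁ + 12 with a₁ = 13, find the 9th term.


Computing step by step:
a_1 = 13
a_2 = 38
a_3 = 88
a_4 = 188
a_5 = 388
a_6 = 788
a_7 = 1588
a_8 = 3188
a_9 = 6388


a_9 = 6388


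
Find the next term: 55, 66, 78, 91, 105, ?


Pattern: triangular numbers: n(n+1)/2
Terms: 55, 66, 78, 91, 105
Next term = 120

Next term = 120


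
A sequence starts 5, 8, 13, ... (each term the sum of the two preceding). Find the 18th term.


Computing iteratively: 5, 8, 13, 21, 34, 55, 89, 144, 233, 377, 610, 987, ...
a_18 = 17711

a_18 = 17711


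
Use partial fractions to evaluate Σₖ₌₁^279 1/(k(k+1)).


1/(k(k+1)) = 1/k - 1/(k+1) (partial fractions)
Telescoping: Σ = 1 - 1/280 = 279/280

Sum = 279/280


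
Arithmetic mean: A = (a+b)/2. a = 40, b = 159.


AM = (40 + 159)/2 = 199/2 = 99.5

AM = 99.5


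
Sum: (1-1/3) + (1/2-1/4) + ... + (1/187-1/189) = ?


Telescoping with gap 2: two head and two tail terms survive.
= (1 + 1/2) - (1/188 + 1/189)
= 3/2 - 1/188 - 1/189 = 52921/35532

Sum = 52921/35532


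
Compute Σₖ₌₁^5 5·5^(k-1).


Sₙ = 5×(5^5 - 1)/(5 - 1)
= 5×(3125 - 1)/4
= 5×3124/4
= 3905

S_5 = 3905


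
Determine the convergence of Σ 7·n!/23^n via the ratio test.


aₙ = 7·n!/23^n
a_{n+1}/aₙ = (n+1)!/23^(n+1) × 23^n/n!  (constant 7 cancels)
= (n+1)/23
L = lim(n→∞) (n+1)/23 = ∞
L > 1 → series DIVERGES

Diverges (ratio test: L = ∞ > 1)


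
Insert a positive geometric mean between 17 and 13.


GM = √(17×13) = √221 = 14.8661

GM = 14.8661


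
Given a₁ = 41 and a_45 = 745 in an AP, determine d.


d = (aₙ - a₁)/(n-1)
= (745 - 41)/(45-1)
= 704/44 = 16

d = 16


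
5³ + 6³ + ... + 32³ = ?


Σₖ₌5^32 k³ = [32·33/2]² − [4·5/2]²
= 278784 − 100 = 278684

Σk³ = 278684


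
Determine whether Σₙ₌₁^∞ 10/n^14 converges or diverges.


p-series test: Σ c/n^p converges if p > 1, diverges if p ≤ 1 (constant c > 0 doesn't affect convergence).
p = 14
14 > 1 → CONVERGES

Converges (p = 14 > 1)


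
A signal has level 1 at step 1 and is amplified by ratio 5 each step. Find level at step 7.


aₙ = a₁·r^(n-1)
= 1×5^6
= 1×15625
= 15625

a_7 = 15625


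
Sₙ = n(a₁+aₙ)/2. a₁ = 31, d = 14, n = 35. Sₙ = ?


aₙ = 31 + (35-1)×14 = 507
Sₙ = n(a₁+aₙ)/2 = 35×(31+507)/2
= 35×538/2 = 9415

S_35 = 9415


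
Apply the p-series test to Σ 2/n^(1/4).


p-series test: Σ c/n^p converges if p > 1, diverges if p ≤ 1 (constant c > 0 doesn't affect convergence).
p = 1/4
1/4 ≤ 1 → DIVERGES

Diverges (p = 1/4 ≤ 1)


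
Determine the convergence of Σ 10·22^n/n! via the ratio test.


aₙ = 10·22^n/n!
a_{n+1}/aₙ = 22^(n+1)/(n+1)! × n!/22^n  (constant 10 cancels)
= 22/(n+1)
L = lim(n→∞) 22/(n+1) = 0
L < 1 → series CONVERGES

Converges (ratio test: L = 0 < 1)


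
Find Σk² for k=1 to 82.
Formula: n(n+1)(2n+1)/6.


n = 82
n(n+1)(2n+1)/6 = 82×83×165/6
= 1122990/6 = 187165

Σk² = 187165


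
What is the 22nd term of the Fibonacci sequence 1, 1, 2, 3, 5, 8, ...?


Fibonacci sequence: 1, 1, 2, 3, 5, 8, 13, 21, 34, 55, 89, ...
F(22) = 17711

F(22) = 17711


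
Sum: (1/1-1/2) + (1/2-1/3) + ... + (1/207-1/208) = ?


Telescoping: adjacent terms cancel.
= 1/1 - 1/208
= 1 - 1/208 = 207/208

Sum = 207/208


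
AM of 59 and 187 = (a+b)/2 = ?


AM = (59 + 187)/2 = 246/2 = 123

AM = 123


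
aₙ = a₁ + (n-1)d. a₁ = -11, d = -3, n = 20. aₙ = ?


aₙ = a₁ + (n-1)d
= -11 + (20-1)×-3
= -11 - 57
= -68

a_20 = -68


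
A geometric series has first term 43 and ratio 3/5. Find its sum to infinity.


S∞ = a₁/(1-r) = 43/(1 - 3/5)
= 43/(2/5)
= 215/2

S∞ = 215/2


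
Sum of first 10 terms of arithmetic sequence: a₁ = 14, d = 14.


aₙ = 14 + (10-1)×14 = 140
Sₙ = n(a₁+aₙ)/2 = 10×(14+140)/2
= 10×154/2 = 770

S_10 = 770


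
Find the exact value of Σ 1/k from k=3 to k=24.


Σₖ₌3^24 1/k = 1/3 + 1/4 + 1/5 + ... + 1/24
= 812400067/356948592
≈ 2.276

Sum = 812400067/356948592 ≈ 2.276


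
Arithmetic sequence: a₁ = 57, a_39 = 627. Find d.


d = (aₙ - a₁)/(n-1)
= (627 - 57)/(39-1)
= 570/38 = 15

d = 15


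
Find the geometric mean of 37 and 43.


GM = √(37×43) = √1591 = 39.8873

GM = 39.8873


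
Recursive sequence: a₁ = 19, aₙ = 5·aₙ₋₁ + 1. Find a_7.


Computing step by step:
a_1 = 19
a_2 = 96
a_3 = 481
a_4 = 2406
a_5 = 12031
a_6 = 60156
a_7 = 300781


a_7 = 300781


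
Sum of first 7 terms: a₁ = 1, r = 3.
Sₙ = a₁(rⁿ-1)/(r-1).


Sₙ = 1×(3^7 - 1)/(3 - 1)
= 1×(2187 - 1)/2
= 1×2186/2
= 1093

S_7 = 1093


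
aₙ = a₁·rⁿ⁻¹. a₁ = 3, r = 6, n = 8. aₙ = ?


aₙ = a₁·r^(n-1)
= 3×6^7
= 3×279936
= 839808

a_8 = 839808


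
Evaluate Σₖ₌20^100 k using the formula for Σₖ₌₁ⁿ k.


Σₖ₌20^100 k = Σₖ₌₁^100 k − Σₖ₌₁^19 k
= 100·101/2 − 19·20/2
= 5050 − 190 = 4860

Σk = 4860


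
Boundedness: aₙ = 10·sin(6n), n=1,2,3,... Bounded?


For all n, -1 ≤ sin(6n) ≤ 1, so -10 ≤ 10·sin(6n) ≤ 10
Lower bound: -10, Upper bound: 10
The sequence IS bounded

Bounded (-10 ≤ aₙ ≤ 10)


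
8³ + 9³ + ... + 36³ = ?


Σₖ₌8^36 k³ = [36·37/2]² − [7·8/2]²
= 443556 − 784 = 442772

Σk³ = 442772


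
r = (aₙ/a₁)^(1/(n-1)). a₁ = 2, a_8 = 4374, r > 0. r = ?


r^(n-1) = aₙ/a₁
r^7 = 4374/2 = 2187
r = 2187^(1/7)
= 3

r = 3


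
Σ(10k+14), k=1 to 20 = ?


Σ(10k+14) = 10·Σk + 14·n
= 10·210 + 14·20
= 2100 + 280 = 2380

Σ = 2380


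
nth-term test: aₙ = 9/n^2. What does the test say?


lim(n→∞) 9/n^2 = 0
lim aₙ = 0 → nth-term test is INCONCLUSIVE
(Need other tests; this is actually a convergent p-series with p=2 > 1)

Inconclusive (lim aₙ = 0; need another test)


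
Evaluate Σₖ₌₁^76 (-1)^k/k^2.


S = -1 + 1/4 - 1/9 + 1/16 - 1/25 + 1/36 - 1/49 + 1/64 ± ...
= -0.8224
(Full series converges to -π²/12 ≈ -0.8225)

S_76 = -0.8224


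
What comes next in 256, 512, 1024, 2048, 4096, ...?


Pattern: powers of 2: 2ⁿ
Terms: 256, 512, 1024, 2048, 4096
Next term = 8192

Next term = 8192


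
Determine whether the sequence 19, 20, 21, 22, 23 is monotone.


Differences: 1, 1, 1, 1
All differences > 0 → strictly INCREASING

Monotonically increasing


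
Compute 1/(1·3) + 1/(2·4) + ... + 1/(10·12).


1/(k(k+2)) = (1/2)·(1/k - 1/(k+2)) (partial fractions)
Telescoping: Σ = (1/2)·(1 + 1/2 - 1/11 - 1/12) = 175/264

Sum = 175/264


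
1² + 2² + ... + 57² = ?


n = 57
n(n+1)(2n+1)/6 = 57×58×115/6
= 380190/6 = 63365

Σk² = 63365


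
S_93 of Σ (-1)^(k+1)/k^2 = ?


S = 1 - 1/4 + 1/9 - 1/16 + 1/25 - 1/36 + 1/49 - 1/64 ± ...
= 0.8225
(Full series converges to +π²/12 ≈ +0.8225)

S_93 = 0.8225


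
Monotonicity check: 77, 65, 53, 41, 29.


Differences: -12, -12, -12, -12
All differences < 0 → strictly DECREASING

Monotonically decreasing


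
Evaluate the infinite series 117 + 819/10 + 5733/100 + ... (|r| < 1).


S∞ = a₁/(1-r) = 117/(1 - 7/10)
= 117/(3/10)
= 390

S∞ = 390


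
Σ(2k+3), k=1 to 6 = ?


Σ(2k+3) = 2·Σk + 3·n
= 2·21 + 3·6
= 42 + 18 = 60

Σ = 60


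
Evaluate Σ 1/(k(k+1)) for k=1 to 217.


1/(k(k+1)) = 1/k - 1/(k+1) (partial fractions)
Telescoping: Σ = 1 - 1/218 = 217/218

Sum = 217/218


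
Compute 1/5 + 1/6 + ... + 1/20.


Σₖ₌5^20 1/k = 1/5 + 1/6 + 1/7 + ... + 1/20
= 23502835/15519504
≈ 1.5144

Sum = 23502835/15519504 ≈ 1.5144


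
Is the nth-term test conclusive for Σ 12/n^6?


lim(n→∞) 12/n^6 = 0
lim aₙ = 0 → nth-term test is INCONCLUSIVE
(Need other tests; this is actually a convergent p-series with p=6 > 1)

Inconclusive (lim aₙ = 0; need another test)


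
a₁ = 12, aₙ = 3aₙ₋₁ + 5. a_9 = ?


Computing step by step:
a_1 = 12
a_2 = 41
a_3 = 128
a_4 = 389
a_5 = 1172
a_6 = 3521
a_7 = 10568
a_8 = 31709
a_9 = 95132


a_9 = 95132


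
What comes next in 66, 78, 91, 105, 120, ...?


Pattern: triangular numbers: n(n+1)/2
Terms: 66, 78, 91, 105, 120
Next term = 136

Next term = 136


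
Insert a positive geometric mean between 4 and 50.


GM = √(4×50) = √200 = 14.1421

GM = 14.1421


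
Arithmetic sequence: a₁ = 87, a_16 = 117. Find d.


d = (aₙ - a₁)/(n-1)
= (117 - 87)/(16-1)
= 30/15 = 2

d = 2


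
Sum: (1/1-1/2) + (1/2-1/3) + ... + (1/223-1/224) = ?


Telescoping: adjacent terms cancel.
= 1/1 - 1/224
= 1 - 1/224 = 223/224

Sum = 223/224


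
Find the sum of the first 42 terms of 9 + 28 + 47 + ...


aₙ = 9 + (42-1)×19 = 788
Sₙ = n(a₁+aₙ)/2 = 42×(9+788)/2
= 42×797/2 = 16737

S_42 = 16737


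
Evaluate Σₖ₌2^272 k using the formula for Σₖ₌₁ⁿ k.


Σₖ₌2^272 k = Σₖ₌₁^272 k − Σₖ₌₁^1 k
= 272·273/2 − 1·2/2
= 37128 − 1 = 37127

Σk = 37127


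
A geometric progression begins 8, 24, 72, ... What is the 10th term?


aₙ = a₁·r^(n-1)
= 8×3^9
= 8×19683
= 157464

a_10 = 157464


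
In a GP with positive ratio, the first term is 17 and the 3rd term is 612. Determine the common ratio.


r^(n-1) = aₙ/a₁
r^2 = 612/17 = 36
r = 36^(1/2)
= ±6; taking r > 0 gives r = 6

r = 6


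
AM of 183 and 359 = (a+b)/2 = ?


AM = (183 + 359)/2 = 542/2 = 271

AM = 271


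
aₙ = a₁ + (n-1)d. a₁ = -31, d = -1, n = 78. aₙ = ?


aₙ = a₁ + (n-1)d
= -31 + (78-1)×-1
= -31 - 77
= -108

a_78 = -108


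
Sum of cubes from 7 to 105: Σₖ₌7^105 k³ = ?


Σₖ₌7^105 k³ = [105·106/2]² − [6·7/2]²
= 30969225 − 441 = 30968784

Σk³ = 30968784


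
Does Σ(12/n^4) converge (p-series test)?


p-series test: Σ c/n^p converges if p > 1, diverges if p ≤ 1 (constant c > 0 doesn't affect convergence).
p = 4
4 > 1 → CONVERGES

Converges (p = 4 > 1)


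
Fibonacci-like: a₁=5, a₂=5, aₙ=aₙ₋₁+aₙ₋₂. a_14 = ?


Computing iteratively: 5, 5, 10, 15, 25, 40, 65, 105, 170, 275, 445, 720, ...
a_14 = 1885

a_14 = 1885


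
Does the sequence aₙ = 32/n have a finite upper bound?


a₁ = 32, a₂ = 32/2, a₃ = 32/3, ...
0 < aₙ ≤ 32 for all n ≥ 1
Lower bound: 0, Upper bound: 32
The sequence IS bounded

Bounded (0 < aₙ ≤ 32)


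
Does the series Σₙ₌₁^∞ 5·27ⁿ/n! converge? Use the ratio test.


aₙ = 5·27^n/n!
a_{n+1}/aₙ = 27^(n+1)/(n+1)! × n!/27^n  (constant 5 cancels)
= 27/(n+1)
L = lim(n→∞) 27/(n+1) = 0
L < 1 → series CONVERGES

Converges (ratio test: L = 0 < 1)


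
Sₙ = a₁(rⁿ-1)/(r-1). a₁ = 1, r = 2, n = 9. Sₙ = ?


Sₙ = 1×(2^9 - 1)/(2 - 1)
= 1×(512 - 1)/1
= 1×511/1
= 511

S_9 = 511


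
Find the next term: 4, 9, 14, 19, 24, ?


Pattern: arithmetic (d=5)
Terms: 4, 9, 14, 19, 24
Next term = 29

Next term = 29


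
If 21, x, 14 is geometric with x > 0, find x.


GM = √(21×14) = √294 = 17.1464

GM = 17.1464


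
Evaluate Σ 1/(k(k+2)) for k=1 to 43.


1/(k(k+2)) = (1/2)·(1/k - 1/(k+2)) (partial fractions)
Telescoping: Σ = (1/2)·(1 + 1/2 - 1/44 - 1/45) = 2881/3960

Sum = 2881/3960


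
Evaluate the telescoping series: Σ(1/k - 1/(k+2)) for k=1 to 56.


Telescoping with gap 2: two head and two tail terms survive.
= (1 + 1/2) - (1/57 + 1/58)
= 3/2 - 1/57 - 1/58 = 2422/1653

Sum = 2422/1653


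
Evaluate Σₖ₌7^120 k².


Σₖ₌7^120 k² = Σₖ₌₁^120 k² − Σₖ₌₁^6 k²
= 120·121·241/6 − 6·7·13/6
= 583220 − 91 = 583129

Σk² = 583129


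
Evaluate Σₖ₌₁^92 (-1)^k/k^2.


S = -1 + 1/4 - 1/9 + 1/16 - 1/25 + 1/36 - 1/49 + 1/64 ± ...
= -0.8224
(Full series converges to -π²/12 ≈ -0.8225)

S_92 = -0.8224


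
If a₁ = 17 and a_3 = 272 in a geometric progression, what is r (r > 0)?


r^(n-1) = aₙ/a₁
r^2 = 272/17 = 16
r = 16^(1/2)
= ±4; taking r > 0 gives r = 4

r = 4


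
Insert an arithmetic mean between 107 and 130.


AM = (107 + 130)/2 = 237/2 = 118.5

AM = 118.5


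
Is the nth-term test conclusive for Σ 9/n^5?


lim(n→∞) 9/n^5 = 0
lim aₙ = 0 → nth-term test is INCONCLUSIVE
(Need other tests; this is actually a convergent p-series with p=5 > 1)

Inconclusive (lim aₙ = 0; need another test)


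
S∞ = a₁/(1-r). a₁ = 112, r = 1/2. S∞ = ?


S∞ = a₁/(1-r) = 112/(1 - 1/2)
= 112/(1/2)
= 224

S∞ = 224


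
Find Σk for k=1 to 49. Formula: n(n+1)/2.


n(n+1)/2 = 49×50/2 = 2450/2 = 1225

Σk = 1225


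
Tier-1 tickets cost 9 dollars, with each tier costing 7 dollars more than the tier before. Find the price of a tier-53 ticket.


aₙ = a₁ + (n-1)d
= 9 + (53-1)×7
= 9 + 364
= 373

a_53 = 373


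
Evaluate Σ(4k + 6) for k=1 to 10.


Σ(4k+6) = 4·Σk + 6·n
= 4·55 + 6·10
= 220 + 60 = 280

Σ = 280


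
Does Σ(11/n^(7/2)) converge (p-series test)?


p-series test: Σ c/n^p converges if p > 1, diverges if p ≤ 1 (constant c > 0 doesn't affect convergence).
p = 7/2
7/2 > 1 → CONVERGES

Converges (p = 7/2 > 1)


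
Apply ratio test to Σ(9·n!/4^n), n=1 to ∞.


aₙ = 9·n!/4^n
a_{n+1}/aₙ = (n+1)!/4^(n+1) × 4^n/n!  (constant 9 cancels)
= (n+1)/4
L = lim(n→∞) (n+1)/4 = ∞
L > 1 → series DIVERGES

Diverges (ratio test: L = ∞ > 1)


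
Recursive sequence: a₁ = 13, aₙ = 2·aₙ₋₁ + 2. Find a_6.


Computing step by step:
a_1 = 13
a_2 = 28
a_3 = 58
a_4 = 118
a_5 = 238
a_6 = 478


a_6 = 478


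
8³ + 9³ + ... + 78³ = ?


Σₖ₌8^78 k³ = [78·79/2]² − [7·8/2]²
= 9492561 − 784 = 9491777

Σk³ = 9491777


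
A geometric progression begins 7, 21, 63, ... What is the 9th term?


aₙ = a₁·r^(n-1)
= 7×3^8
= 7×6561
= 45927

a_9 = 45927


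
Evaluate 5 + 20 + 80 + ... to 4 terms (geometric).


Sₙ = 5×(4^4 - 1)/(4 - 1)
= 5×(256 - 1)/3
= 5×255/3
= 425

S_4 = 425


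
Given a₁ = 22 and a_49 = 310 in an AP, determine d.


d = (aₙ - a₁)/(n-1)
= (310 - 22)/(49-1)
= 288/48 = 6

d = 6


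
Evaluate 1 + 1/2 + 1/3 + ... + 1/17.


H_17 = 1/1 + 1/2 + 1/3 + ... + 1/17
= 42142223/12252240
≈ 3.4396

H_17 = 42142223/12252240 ≈ 3.4396


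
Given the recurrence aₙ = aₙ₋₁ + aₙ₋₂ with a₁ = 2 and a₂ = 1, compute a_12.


Computing iteratively: 2, 1, 3, 4, 7, 11, 18, 29, 47, 76, 123, 199
a_12 = 199

a_12 = 199


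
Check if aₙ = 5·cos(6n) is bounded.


For all n, -1 ≤ cos(6n) ≤ 1, so -5 ≤ 5·cos(6n) ≤ 5
Lower bound: -5, Upper bound: 5
The sequence IS bounded

Bounded (-5 ≤ aₙ ≤ 5)


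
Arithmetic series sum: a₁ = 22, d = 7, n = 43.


aₙ = 22 + (43-1)×7 = 316
Sₙ = n(a₁+aₙ)/2 = 43×(22+316)/2
= 43×338/2 = 7267

S_43 = 7267


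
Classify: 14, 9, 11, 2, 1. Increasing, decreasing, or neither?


Differences: -5, 2, -9, -1
Difference at position 2 is +2 (> 0) but position 1 is -5 (< 0) — sequence both rises and falls
→ NOT monotonic

Not monotonic


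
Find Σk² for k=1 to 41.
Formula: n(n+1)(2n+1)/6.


n = 41
n(n+1)(2n+1)/6 = 41×42×83/6
= 142926/6 = 23821

Σk² = 23821


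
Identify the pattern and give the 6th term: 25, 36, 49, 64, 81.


Pattern: perfect squares: n²
Terms: 25, 36, 49, 64, 81
Next term = 100

Next term = 100


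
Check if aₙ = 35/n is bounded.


a₁ = 35, a₂ = 35/2, a₃ = 35/3, ...
0 < aₙ ≤ 35 for all n ≥ 1
Lower bound: 0, Upper bound: 35
The sequence IS bounded

Bounded (0 < aₙ ≤ 35)


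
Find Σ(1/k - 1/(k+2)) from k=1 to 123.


Telescoping with gap 2: two head and two tail terms survive.
= (1 + 1/2) - (1/124 + 1/125)
= 3/2 - 1/124 - 1/125 = 23001/15500

Sum = 23001/15500


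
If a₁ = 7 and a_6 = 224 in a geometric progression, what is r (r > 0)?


r^(n-1) = aₙ/a₁
r^5 = 224/7 = 32
r = 32^(1/5)
= 2

r = 2


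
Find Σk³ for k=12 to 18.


Σₖ₌12^18 k³ = [18·19/2]² − [11·12/2]²
= 29241 − 4356 = 24885

Σk³ = 24885


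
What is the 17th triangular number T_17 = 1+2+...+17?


n(n+1)/2 = 17×18/2 = 306/2 = 153

Σk = 153


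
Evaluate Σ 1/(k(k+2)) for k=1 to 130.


1/(k(k+2)) = (1/2)·(1/k - 1/(k+2)) (partial fractions)
Telescoping: Σ = (1/2)·(1 + 1/2 - 1/131 - 1/132) = 25675/34584

Sum = 25675/34584


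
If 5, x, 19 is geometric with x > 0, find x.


GM = √(5×19) = √95 = 9.7468

GM = 9.7468


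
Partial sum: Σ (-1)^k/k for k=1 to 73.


S = -1 + 1/2 - 1/3 + 1/4 - 1/5 + 1/6 - 1/7 + 1/8 ± ...
= -0.6999
(Full series converges to -ln(2) ≈ -0.6931)

S_73 = -0.6999


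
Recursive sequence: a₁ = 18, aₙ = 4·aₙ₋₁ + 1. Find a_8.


Computing step by step:
a_1 = 18
a_2 = 73
a_3 = 293
a_4 = 1173
a_5 = 4693
a_6 = 18773
a_7 = 75093
a_8 = 300373


a_8 = 300373


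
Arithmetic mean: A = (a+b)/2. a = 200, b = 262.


AM = (200 + 262)/2 = 462/2 = 231

AM = 231


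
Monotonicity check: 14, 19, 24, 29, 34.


Differences: 5, 5, 5, 5
All differences > 0 → strictly INCREASING

Monotonically increasing


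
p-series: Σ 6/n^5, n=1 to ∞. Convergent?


p-series test: Σ c/n^p converges if p > 1, diverges if p ≤ 1 (constant c > 0 doesn't affect convergence).
p = 5
5 > 1 → CONVERGES

Converges (p = 5 > 1)


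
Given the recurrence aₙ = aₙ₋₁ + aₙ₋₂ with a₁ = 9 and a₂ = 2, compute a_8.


Computing iteratively: 9, 2, 11, 13, 24, 37, 61, 98
a_8 = 98

a_8 = 98


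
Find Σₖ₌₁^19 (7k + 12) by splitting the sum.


Σ(7k+12) = 7·Σk + 12·n
= 7·190 + 12·19
= 1330 + 228 = 1558

Σ = 1558


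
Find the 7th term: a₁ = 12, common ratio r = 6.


aₙ = a₁·r^(n-1)
= 12×6^6
= 12×46656
= 559872

a_7 = 559872


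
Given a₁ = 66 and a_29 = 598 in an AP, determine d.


d = (aₙ - a₁)/(n-1)
= (598 - 66)/(29-1)
= 532/28 = 19

d = 19


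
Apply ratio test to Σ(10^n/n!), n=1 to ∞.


aₙ = 10^n/n!
a_{n+1}/aₙ = 10^(n+1)/(n+1)! × n!/10^n
= 10/(n+1)
L = lim(n→∞) 10/(n+1) = 0
L < 1 → series CONVERGES

Converges (ratio test: L = 0 < 1)


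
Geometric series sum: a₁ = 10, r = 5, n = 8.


Sₙ = 10×(5^8 - 1)/(5 - 1)
= 10×(390625 - 1)/4
= 10×390624/4
= 976560

S_8 = 976560


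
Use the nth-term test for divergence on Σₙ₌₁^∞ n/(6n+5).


lim(n→∞) n/(6n+5) = 1/6 = 1/6  (divide numerator and denominator by n)
lim aₙ = 1/6 ≠ 0 → series DIVERGES

Diverges (lim aₙ = 1/6 ≠ 0)


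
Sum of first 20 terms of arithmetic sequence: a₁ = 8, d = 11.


aₙ = 8 + (20-1)×11 = 217
Sₙ = n(a₁+aₙ)/2 = 20×(8+217)/2
= 20×225/2 = 2250

S_20 = 2250


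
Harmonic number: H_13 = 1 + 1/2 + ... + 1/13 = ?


H_13 = 1/1 + 1/2 + 1/3 + ... + 1/13
= 1145993/360360
≈ 3.1801

H_13 = 1145993/360360 ≈ 3.1801


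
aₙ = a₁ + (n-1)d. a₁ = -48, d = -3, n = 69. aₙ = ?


aₙ = a₁ + (n-1)d
= -48 + (69-1)×-3
= -48 - 204
= -252

a_69 = -252


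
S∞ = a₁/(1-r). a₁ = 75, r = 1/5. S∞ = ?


S∞ = a₁/(1-r) = 75/(1 - 1/5)
= 75/(4/5)
= 375/4

S∞ = 375/4


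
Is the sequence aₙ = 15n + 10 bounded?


aₙ = 15n + 10 → as n→∞, aₙ→∞
No finite upper bound exists
The sequence is UNBOUNDED

Unbounded (aₙ → ∞ as n → ∞)


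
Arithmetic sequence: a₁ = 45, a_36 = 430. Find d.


d = (aₙ - a₁)/(n-1)
= (430 - 45)/(36-1)
= 385/35 = 11

d = 11


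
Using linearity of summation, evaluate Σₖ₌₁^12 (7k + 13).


Σ(7k+13) = 7·Σk + 13·n
= 7·78 + 13·12
= 546 + 156 = 702

Σ = 702


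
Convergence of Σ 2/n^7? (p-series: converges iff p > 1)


p-series test: Σ c/n^p converges if p > 1, diverges if p ≤ 1 (constant c > 0 doesn't affect convergence).
p = 7
7 > 1 → CONVERGES

Converges (p = 7 > 1)


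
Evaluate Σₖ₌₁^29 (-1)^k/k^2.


S = -1 + 1/4 - 1/9 + 1/16 - 1/25 + 1/36 - 1/49 + 1/64 ± ...
= -0.823
(Full series converges to -π²/12 ≈ -0.8225)

S_29 = -0.823


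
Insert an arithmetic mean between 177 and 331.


AM = (177 + 331)/2 = 508/2 = 254

AM = 254


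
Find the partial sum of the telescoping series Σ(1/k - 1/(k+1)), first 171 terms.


Telescoping: adjacent terms cancel.
= 1/1 - 1/172
= 1 - 1/172 = 171/172

Sum = 171/172


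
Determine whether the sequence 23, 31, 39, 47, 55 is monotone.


Differences: 8, 8, 8, 8
All differences > 0 → strictly INCREASING

Monotonically increasing


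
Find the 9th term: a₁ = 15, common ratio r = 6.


aₙ = a₁·r^(n-1)
= 15×6^8
= 15×1679616
= 25194240

a_9 = 25194240


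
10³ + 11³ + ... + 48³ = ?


Σₖ₌10^48 k³ = [48·49/2]² − [9·10/2]²
= 1382976 − 2025 = 1380951

Σk³ = 1380951


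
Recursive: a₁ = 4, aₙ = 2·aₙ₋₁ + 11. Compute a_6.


Computing step by step:
a_1 = 4
a_2 = 19
a_3 = 49
a_4 = 109
a_5 = 229
a_6 = 469


a_6 = 469


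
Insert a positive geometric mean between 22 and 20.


GM = √(22×20) = √440 = 20.9762

GM = 20.9762


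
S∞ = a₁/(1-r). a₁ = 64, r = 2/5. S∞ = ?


S∞ = a₁/(1-r) = 64/(1 - 2/5)
= 64/(3/5)
= 320/3

S∞ = 320/3


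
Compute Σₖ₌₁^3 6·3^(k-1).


Sₙ = 6×(3^3 - 1)/(3 - 1)
= 6×(27 - 1)/2
= 6×26/2
= 78

S_3 = 78


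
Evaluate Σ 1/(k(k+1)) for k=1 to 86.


1/(k(k+1)) = 1/k - 1/(k+1) (partial fractions)
Telescoping: Σ = 1 - 1/87 = 86/87

Sum = 86/87


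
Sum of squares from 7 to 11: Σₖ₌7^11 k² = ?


Σₖ₌7^11 k² = Σₖ₌₁^11 k² − Σₖ₌₁^6 k²
= 11·12·23/6 − 6·7·13/6
= 506 − 91 = 415

Σk² = 415


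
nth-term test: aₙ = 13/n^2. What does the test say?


lim(n→∞) 13/n^2 = 0
lim aₙ = 0 → nth-term test is INCONCLUSIVE
(Need other tests; this is actually a convergent p-series with p=2 > 1)

Inconclusive (lim aₙ = 0; need another test)


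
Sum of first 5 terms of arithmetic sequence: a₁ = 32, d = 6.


aₙ = 32 + (5-1)×6 = 56
Sₙ = n(a₁+aₙ)/2 = 5×(32+56)/2
= 5×88/2 = 220

S_5 = 220


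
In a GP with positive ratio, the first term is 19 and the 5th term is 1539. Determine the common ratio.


r^(n-1) = aₙ/a₁
r^4 = 1539/19 = 81
r = 81^(1/4)
= ±3; taking r > 0 gives r = 3

r = 3


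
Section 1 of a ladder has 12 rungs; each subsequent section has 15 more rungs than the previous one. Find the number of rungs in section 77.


aₙ = a₁ + (n-1)d
= 12 + (77-1)×15
= 12 + 1140
= 1152

a_77 = 1152


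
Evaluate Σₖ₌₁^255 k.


n(n+1)/2 = 255×256/2 = 65280/2 = 32640

Σk = 32640


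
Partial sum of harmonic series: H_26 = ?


H_26 = 1/1 + 1/2 + 1/3 + ... + 1/26
= 34395742267/8923714800
≈ 3.8544

H_26 = 34395742267/8923714800 ≈ 3.8544


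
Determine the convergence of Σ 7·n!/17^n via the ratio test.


aₙ = 7·n!/17^n
a_{n+1}/aₙ = (n+1)!/17^(n+1) × 17^n/n!  (constant 7 cancels)
= (n+1)/17
L = lim(n→∞) (n+1)/17 = ∞
L > 1 → series DIVERGES

Diverges (ratio test: L = ∞ > 1)


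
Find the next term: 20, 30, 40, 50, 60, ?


Pattern: arithmetic (d=10)
Terms: 20, 30, 40, 50, 60
Next term = 70

Next term = 70


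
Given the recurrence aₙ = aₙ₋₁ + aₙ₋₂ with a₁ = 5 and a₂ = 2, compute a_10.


Computing iteratively: 5, 2, 7, 9, 16, 25, 41, 66, 107, 173
a_10 = 173

a_10 = 173


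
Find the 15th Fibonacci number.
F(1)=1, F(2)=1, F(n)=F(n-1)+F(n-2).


Fibonacci sequence: 1, 1, 2, 3, 5, 8, 13, 21, 34, 55, 89, ...
F(15) = 610

F(15) = 610


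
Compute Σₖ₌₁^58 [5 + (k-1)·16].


aₙ = 5 + (58-1)×16 = 917
Sₙ = n(a₁+aₙ)/2 = 58×(5+917)/2
= 58×922/2 = 26738

S_58 = 26738


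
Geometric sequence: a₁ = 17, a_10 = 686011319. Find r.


r^(n-1) = aₙ/a₁
r^9 = 686011319/17 = 40353607
r = 40353607^(1/9)
= 7

r = 7


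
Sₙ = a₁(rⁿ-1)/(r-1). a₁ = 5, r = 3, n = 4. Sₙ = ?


Sₙ = 5×(3^4 - 1)/(3 - 1)
= 5×(81 - 1)/2
= 5×80/2
= 200

S_4 = 200


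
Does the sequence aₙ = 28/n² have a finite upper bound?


a₁ = 28, a₂ = 28/4, a₃ = 28/9, ...
0 < aₙ ≤ 28 for all n ≥ 1
The sequence IS bounded

Bounded (0 < aₙ ≤ 28)


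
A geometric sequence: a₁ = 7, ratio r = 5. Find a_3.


aₙ = a₁·r^(n-1)
= 7×5^2
= 7×25
= 175

a_3 = 175


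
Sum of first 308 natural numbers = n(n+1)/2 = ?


n(n+1)/2 = 308×309/2 = 95172/2 = 47586

Σk = 47586


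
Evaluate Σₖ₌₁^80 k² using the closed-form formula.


n = 80
n(n+1)(2n+1)/6 = 80×81×161/6
= 1043280/6 = 173880

Σk² = 173880


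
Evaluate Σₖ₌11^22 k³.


Σₖ₌11^22 k³ = [22·23/2]² − [10·11/2]²
= 64009 − 3025 = 60984

Σk³ = 60984


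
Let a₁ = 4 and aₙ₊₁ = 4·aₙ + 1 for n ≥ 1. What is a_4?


Computing step by step:
a_1 = 4
a_2 = 17
a_3 = 69
a_4 = 277


a_4 = 277


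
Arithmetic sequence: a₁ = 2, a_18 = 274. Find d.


d = (aₙ - a₁)/(n-1)
= (274 - 2)/(18-1)
= 272/17 = 16

d = 16


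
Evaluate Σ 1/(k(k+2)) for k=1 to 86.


1/(k(k+2)) = (1/2)·(1/k - 1/(k+2)) (partial fractions)
Telescoping: Σ = (1/2)·(1 + 1/2 - 1/87 - 1/88) = 11309/15312

Sum = 11309/15312


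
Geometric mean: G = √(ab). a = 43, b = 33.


GM = √(43×33) = √1419 = 37.6696

GM = 37.6696


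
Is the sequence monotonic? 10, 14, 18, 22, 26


Differences: 4, 4, 4, 4
All differences > 0 → strictly INCREASING

Monotonically increasing


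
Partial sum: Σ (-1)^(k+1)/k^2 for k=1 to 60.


S = 1 - 1/4 + 1/9 - 1/16 + 1/25 - 1/36 + 1/49 - 1/64 ± ...
= 0.8223
(Full series converges to +π²/12 ≈ +0.8225)

S_60 = 0.8223


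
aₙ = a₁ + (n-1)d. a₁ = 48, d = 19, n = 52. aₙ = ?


aₙ = a₁ + (n-1)d
= 48 + (52-1)×19
= 48 + 969
= 1017

a_52 = 1017


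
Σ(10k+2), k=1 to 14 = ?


Σ(10k+2) = 10·Σk + 2·n
= 10·105 + 2·14
= 1050 + 28 = 1078

Σ = 1078


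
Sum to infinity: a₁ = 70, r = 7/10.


S∞ = a₁/(1-r) = 70/(1 - 7/10)
= 70/(3/10)
= 700/3

S∞ = 700/3


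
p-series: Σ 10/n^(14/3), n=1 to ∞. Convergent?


p-series test: Σ c/n^p converges if p > 1, diverges if p ≤ 1 (constant c > 0 doesn't affect convergence).
p = 14/3
14/3 > 1 → CONVERGES

Converges (p = 14/3 > 1)


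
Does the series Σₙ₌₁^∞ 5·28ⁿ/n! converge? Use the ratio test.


aₙ = 5·28^n/n!
a_{n+1}/aₙ = 28^(n+1)/(n+1)! × n!/28^n  (constant 5 cancels)
= 28/(n+1)
L = lim(n→∞) 28/(n+1) = 0
L < 1 → series CONVERGES

Converges (ratio test: L = 0 < 1)


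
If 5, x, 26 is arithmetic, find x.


AM = (5 + 26)/2 = 31/2 = 15.5

AM = 15.5


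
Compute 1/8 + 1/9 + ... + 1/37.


Σₖ₌8^37 1/k = 1/8 + 1/9 + 1/10 + ... + 1/37
= 111627652111399/69388720221600
≈ 1.6087

Sum = 111627652111399/69388720221600 ≈ 1.6087


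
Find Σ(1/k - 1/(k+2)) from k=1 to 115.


Telescoping with gap 2: two head and two tail terms survive.
= (1 + 1/2) - (1/116 + 1/117)
= 3/2 - 1/116 - 1/117 = 20125/13572

Sum = 20125/13572


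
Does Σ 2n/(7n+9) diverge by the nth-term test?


lim(n→∞) 2n/(7n+9) = 2/7 = 2/7  (divide numerator and denominator by n)
lim aₙ = 2/7 ≠ 0 → series DIVERGES

Diverges (lim aₙ = 2/7 ≠ 0)


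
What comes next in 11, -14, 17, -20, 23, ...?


Pattern: alternating sign, magnitude arithmetic (d=3)
Terms: 11, -14, 17, -20, 23
Next term = -26

Next term = -26


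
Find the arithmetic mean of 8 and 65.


AM = (8 + 65)/2 = 73/2 = 36.5

AM = 36.5


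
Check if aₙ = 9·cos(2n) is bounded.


For all n, -1 ≤ cos(2n) ≤ 1, so -9 ≤ 9·cos(2n) ≤ 9
Lower bound: -9, Upper bound: 9
The sequence IS bounded

Bounded (-9 ≤ aₙ ≤ 9)


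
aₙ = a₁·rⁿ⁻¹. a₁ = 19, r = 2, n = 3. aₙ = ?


aₙ = a₁·r^(n-1)
= 19×2^2
= 19×4
= 76

a_3 = 76


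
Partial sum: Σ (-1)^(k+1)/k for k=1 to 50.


S = 1 - 1/2 + 1/3 - 1/4 + 1/5 - 1/6 + 1/7 - 1/8 ± ...
= 0.6832
(Full series converges to +ln(2) ≈ +0.6931)

S_50 = 0.6832


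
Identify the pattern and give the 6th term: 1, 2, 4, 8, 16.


Pattern: powers of 2: 2ⁿ
Terms: 1, 2, 4, 8, 16
Next term = 32

Next term = 32


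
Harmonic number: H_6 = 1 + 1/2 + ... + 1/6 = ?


H_6 = 1/1 + 1/2 + 1/3 + 1/4 + 1/5 + 1/6
= 49/20
≈ 2.45

H_6 = 49/20 ≈ 2.45


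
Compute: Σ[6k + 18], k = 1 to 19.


Σ(6k+18) = 6·Σk + 18·n
= 6·190 + 18·19
= 1140 + 342 = 1482

Σ = 1482


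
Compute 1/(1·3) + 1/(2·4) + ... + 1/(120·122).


1/(k(k+2)) = (1/2)·(1/k - 1/(k+2)) (partial fractions)
Telescoping: Σ = (1/2)·(1 + 1/2 - 1/121 - 1/122) = 5475/7381

Sum = 5475/7381


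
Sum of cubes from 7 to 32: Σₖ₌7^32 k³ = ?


Σₖ₌7^32 k³ = [32·33/2]² − [6·7/2]²
= 278784 − 441 = 278343

Σk³ = 278343


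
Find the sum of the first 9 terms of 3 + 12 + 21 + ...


aₙ = 3 + (9-1)×9 = 75
Sₙ = n(a₁+aₙ)/2 = 9×(3+75)/2
= 9×78/2 = 351

S_9 = 351


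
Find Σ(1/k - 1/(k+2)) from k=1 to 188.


Telescoping with gap 2: two head and two tail terms survive.
= (1 + 1/2) - (1/189 + 1/190)
= 3/2 - 1/189 - 1/190 = 26743/17955

Sum = 26743/17955


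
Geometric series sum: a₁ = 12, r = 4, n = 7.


Sₙ = 12×(4^7 - 1)/(4 - 1)
= 12×(16384 - 1)/3
= 12×16383/3
= 65532

S_7 = 65532


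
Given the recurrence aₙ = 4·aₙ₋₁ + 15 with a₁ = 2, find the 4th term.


Computing step by step:
a_1 = 2
a_2 = 23
a_3 = 107
a_4 = 443


a_4 = 443


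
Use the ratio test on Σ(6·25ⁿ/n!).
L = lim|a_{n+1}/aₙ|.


aₙ = 6·25^n/n!
a_{n+1}/aₙ = 25^(n+1)/(n+1)! × n!/25^n  (constant 6 cancels)
= 25/(n+1)
L = lim(n→∞) 25/(n+1) = 0
L < 1 → series CONVERGES

Converges (ratio test: L = 0 < 1)


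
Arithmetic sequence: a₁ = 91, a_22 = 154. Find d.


d = (aₙ - a₁)/(n-1)
= (154 - 91)/(22-1)
= 63/21 = 3

d = 3


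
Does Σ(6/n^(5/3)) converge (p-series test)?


p-series test: Σ c/n^p converges if p > 1, diverges if p ≤ 1 (constant c > 0 doesn't affect convergence).
p = 5/3
5/3 > 1 → CONVERGES

Converges (p = 5/3 > 1)


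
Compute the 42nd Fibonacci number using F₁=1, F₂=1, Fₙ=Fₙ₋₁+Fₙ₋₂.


Fibonacci sequence: 1, 1, 2, 3, 5, 8, 13, 21, 34, 55, 89, ...
F(42) = 267914296

F(42) = 267914296


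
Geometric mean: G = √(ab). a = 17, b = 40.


GM = √(17×40) = √680 = 26.0768

GM = 26.0768


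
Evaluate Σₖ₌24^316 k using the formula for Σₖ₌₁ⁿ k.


Σₖ₌24^316 k = Σₖ₌₁^316 k − Σₖ₌₁^23 k
= 316·317/2 − 23·24/2
= 50086 − 276 = 49810

Σk = 49810


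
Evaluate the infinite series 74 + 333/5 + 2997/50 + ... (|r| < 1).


S∞ = a₁/(1-r) = 74/(1 - 9/10)
= 74/(1/10)
= 740

S∞ = 740


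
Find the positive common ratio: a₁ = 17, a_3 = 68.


r^(n-1) = aₙ/a₁
r^2 = 68/17 = 4
r = 4^(1/2)
= ±2; taking r > 0 gives r = 2

r = 2


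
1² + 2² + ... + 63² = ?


n = 63
n(n+1)(2n+1)/6 = 63×64×127/6
= 512064/6 = 85344

Σk² = 85344


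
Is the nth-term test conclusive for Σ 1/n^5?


lim(n→∞) 1/n^5 = 0
lim aₙ = 0 → nth-term test is INCONCLUSIVE
(Need other tests; this is actually a convergent p-series with p=5 > 1)

Inconclusive (lim aₙ = 0; need another test)


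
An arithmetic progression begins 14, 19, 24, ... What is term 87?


aₙ = a₁ + (n-1)d
= 14 + (87-1)×5
= 14 + 430
= 444

a_87 = 444


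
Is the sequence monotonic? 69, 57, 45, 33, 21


Differences: -12, -12, -12, -12
All differences < 0 → strictly DECREASING

Monotonically decreasing


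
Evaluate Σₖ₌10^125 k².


Σₖ₌10^125 k² = Σₖ₌₁^125 k² − Σₖ₌₁^9 k²
= 125·126·251/6 − 9·10·19/6
= 658875 − 285 = 658590

Σk² = 658590


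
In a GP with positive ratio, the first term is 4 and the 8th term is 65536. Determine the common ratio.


r^(n-1) = aₙ/a₁
r^7 = 65536/4 = 16384
r = 16384^(1/7)
= 4

r = 4


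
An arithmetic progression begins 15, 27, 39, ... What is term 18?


aₙ = a₁ + (n-1)d
= 15 + (18-1)×12
= 15 + 204
= 219

a_18 = 219


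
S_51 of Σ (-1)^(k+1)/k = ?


S = 1 - 1/2 + 1/3 - 1/4 + 1/5 - 1/6 + 1/7 - 1/8 ± ...
= 0.7029
(Full series converges to +ln(2) ≈ +0.6931)

S_51 = 0.7029


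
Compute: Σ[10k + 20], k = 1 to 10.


Σ(10k+20) = 10·Σk + 20·n
= 10·55 + 20·10
= 550 + 200 = 750

Σ = 750


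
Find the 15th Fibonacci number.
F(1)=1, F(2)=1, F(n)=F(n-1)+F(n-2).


Fibonacci sequence: 1, 1, 2, 3, 5, 8, 13, 21, 34, 55, 89, ...
F(15) = 610

F(15) = 610


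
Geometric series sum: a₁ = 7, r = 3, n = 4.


Sₙ = 7×(3^4 - 1)/(3 - 1)
= 7×(81 - 1)/2
= 7×80/2
= 280

S_4 = 280


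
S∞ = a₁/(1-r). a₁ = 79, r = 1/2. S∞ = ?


S∞ = a₁/(1-r) = 79/(1 - 1/2)
= 79/(1/2)
= 158

S∞ = 158


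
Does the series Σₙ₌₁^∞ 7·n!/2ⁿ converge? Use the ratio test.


aₙ = 7·n!/2^n
a_{n+1}/aₙ = (n+1)!/2^(n+1) × 2^n/n!  (constant 7 cancels)
= (n+1)/2
L = lim(n→∞) (n+1)/2 = ∞
L > 1 → series DIVERGES

Diverges (ratio test: L = ∞ > 1)


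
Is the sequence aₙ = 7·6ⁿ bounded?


aₙ = 7·6ⁿ → as n→∞, aₙ→∞ (since base 6 > 1)
No finite upper bound exists
The sequence is UNBOUNDED

Unbounded (aₙ → ∞ as n → ∞)


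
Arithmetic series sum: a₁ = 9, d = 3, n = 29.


aₙ = 9 + (29-1)×3 = 93
Sₙ = n(a₁+aₙ)/2 = 29×(9+93)/2
= 29×102/2 = 1479

S_29 = 1479


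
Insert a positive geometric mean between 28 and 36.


GM = √(28×36) = √1008 = 31.749

GM = 31.749


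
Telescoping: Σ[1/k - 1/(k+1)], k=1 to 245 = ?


Telescoping: adjacent terms cancel.
= 1/1 - 1/246
= 1 - 1/246 = 245/246

Sum = 245/246


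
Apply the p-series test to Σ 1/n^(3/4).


p-series test: Σ c/n^p converges if p > 1, diverges if p ≤ 1 (constant c > 0 doesn't affect convergence).
p = 3/4
3/4 ≤ 1 → DIVERGES

Diverges (p = 3/4 ≤ 1)


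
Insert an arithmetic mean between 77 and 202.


AM = (77 + 202)/2 = 279/2 = 139.5

AM = 139.5


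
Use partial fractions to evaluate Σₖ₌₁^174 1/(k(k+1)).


1/(k(k+1)) = 1/k - 1/(k+1) (partial fractions)
Telescoping: Σ = 1 - 1/175 = 174/175

Sum = 174/175


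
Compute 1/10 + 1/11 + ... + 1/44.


Σₖ₌10^44 1/k = 1/10 + 1/11 + 1/12 + ... + 1/44
= 14541561179784203689/9419588158802421600
≈ 1.5438

Sum = 14541561179784203689/9419588158802421600 ≈ 1.5438


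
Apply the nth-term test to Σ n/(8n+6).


lim(n→∞) n/(8n+6) = 1/8 = 1/8  (divide numerator and denominator by n)
lim aₙ = 1/8 ≠ 0 → series DIVERGES

Diverges (lim aₙ = 1/8 ≠ 0)


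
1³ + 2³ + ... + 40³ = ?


n(n+1)/2 = 40×41/2 = 820
Σk³ = 820² = 672400

Σk³ = 672400


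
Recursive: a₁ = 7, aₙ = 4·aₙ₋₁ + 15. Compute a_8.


Computing step by step:
a_1 = 7
a_2 = 43
a_3 = 187
a_4 = 763
a_5 = 3067
a_6 = 12283
a_7 = 49147
a_8 = 196603


a_8 = 196603


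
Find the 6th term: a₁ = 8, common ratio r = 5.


aₙ = a₁·r^(n-1)
= 8×5^5
= 8×3125
= 25000

a_6 = 25000


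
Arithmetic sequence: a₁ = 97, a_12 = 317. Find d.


d = (aₙ - a₁)/(n-1)
= (317 - 97)/(12-1)
= 220/11 = 20

d = 20


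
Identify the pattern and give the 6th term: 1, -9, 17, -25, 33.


Pattern: alternating sign, magnitude arithmetic (d=8)
Terms: 1, -9, 17, -25, 33
Next term = -41

Next term = -41


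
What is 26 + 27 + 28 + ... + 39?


Σₖ₌26^39 k = Σₖ₌₁^39 k − Σₖ₌₁^25 k
= 39·40/2 − 25·26/2
= 780 − 325 = 455

Σk = 455


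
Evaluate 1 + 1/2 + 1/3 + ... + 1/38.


H_38 = 1/1 + 1/2 + 1/3 + ... + 1/38
= 2053580969474233/485721041551200
≈ 4.2279

H_38 = 2053580969474233/485721041551200 ≈ 4.2279


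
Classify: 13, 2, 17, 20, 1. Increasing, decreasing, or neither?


Differences: -11, 15, 3, -19
Difference at position 2 is +15 (> 0) but position 1 is -11 (< 0) — sequence both rises and falls
→ NOT monotonic

Not monotonic


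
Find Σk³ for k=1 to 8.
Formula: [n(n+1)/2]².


n(n+1)/2 = 8×9/2 = 36
Σk³ = 36² = 1296

Σk³ = 1296


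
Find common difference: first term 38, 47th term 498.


d = (aₙ - a₁)/(n-1)
= (498 - 38)/(47-1)
= 460/46 = 10

d = 10


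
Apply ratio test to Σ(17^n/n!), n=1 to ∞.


aₙ = 17^n/n!
a_{n+1}/aₙ = 17^(n+1)/(n+1)! × n!/17^n
= 17/(n+1)
L = lim(n→∞) 17/(n+1) = 0
L < 1 → series CONVERGES

Converges (ratio test: L = 0 < 1)


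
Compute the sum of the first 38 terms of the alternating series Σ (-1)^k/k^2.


S = -1 + 1/4 - 1/9 + 1/16 - 1/25 + 1/36 - 1/49 + 1/64 ± ...
= -0.8221
(Full series converges to -π²/12 ≈ -0.8225)

S_38 = -0.8221


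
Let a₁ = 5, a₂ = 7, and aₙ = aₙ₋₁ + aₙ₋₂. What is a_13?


Computing iteratively: 5, 7, 12, 19, 31, 50, 81, 131, 212, 343, 555, 898, ...
a_13 = 1453

a_13 = 1453


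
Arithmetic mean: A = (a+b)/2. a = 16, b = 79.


AM = (16 + 79)/2 = 95/2 = 47.5

AM = 47.5


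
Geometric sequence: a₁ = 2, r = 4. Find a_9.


aₙ = a₁·r^(n-1)
= 2×4^8
= 2×65536
= 131072

a_9 = 131072


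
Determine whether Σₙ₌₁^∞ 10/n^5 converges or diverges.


p-series test: Σ c/n^p converges if p > 1, diverges if p ≤ 1 (constant c > 0 doesn't affect convergence).
p = 5
5 > 1 → CONVERGES

Converges (p = 5 > 1)


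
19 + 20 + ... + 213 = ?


Σₖ₌19^213 k = Σₖ₌₁^213 k − Σₖ₌₁^18 k
= 213·214/2 − 18·19/2
= 22791 − 171 = 22620

Σk = 22620


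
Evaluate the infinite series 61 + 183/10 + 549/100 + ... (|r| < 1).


S∞ = a₁/(1-r) = 61/(1 - 3/10)
= 61/(7/10)
= 610/7

S∞ = 610/7


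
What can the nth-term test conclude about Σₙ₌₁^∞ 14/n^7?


lim(n→∞) 14/n^7 = 0
lim aₙ = 0 → nth-term test is INCONCLUSIVE
(Need other tests; this is actually a convergent p-series with p=7 > 1)

Inconclusive (lim aₙ = 0; need another test)


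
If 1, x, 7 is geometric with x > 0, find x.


GM = √(1×7) = √7 = 2.6458

GM = 2.6458


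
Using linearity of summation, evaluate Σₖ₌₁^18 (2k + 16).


Σ(2k+16) = 2·Σk + 16·n
= 2·171 + 16·18
= 342 + 288 = 630

Σ = 630


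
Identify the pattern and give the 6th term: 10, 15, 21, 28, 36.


Pattern: triangular numbers: n(n+1)/2
Terms: 10, 15, 21, 28, 36
Next term = 45

Next term = 45


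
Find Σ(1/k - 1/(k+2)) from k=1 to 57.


Telescoping with gap 2: two head and two tail terms survive.
= (1 + 1/2) - (1/58 + 1/59)
= 3/2 - 1/58 - 1/59 = 2508/1711

Sum = 2508/1711


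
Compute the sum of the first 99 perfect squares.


n = 99
n(n+1)(2n+1)/6 = 99×100×199/6
= 1970100/6 = 328350

Σk² = 328350


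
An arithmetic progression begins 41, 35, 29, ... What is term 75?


aₙ = a₁ + (n-1)d
= 41 + (75-1)×-6
= 41 - 444
= -403

a_75 = -403


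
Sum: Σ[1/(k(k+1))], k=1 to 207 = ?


1/(k(k+1)) = 1/k - 1/(k+1) (partial fractions)
Telescoping: Σ = 1 - 1/208 = 207/208

Sum = 207/208


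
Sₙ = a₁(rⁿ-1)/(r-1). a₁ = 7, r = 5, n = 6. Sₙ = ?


Sₙ = 7×(5^6 - 1)/(5 - 1)
= 7×(15625 - 1)/4
= 7×15624/4
= 27342

S_6 = 27342


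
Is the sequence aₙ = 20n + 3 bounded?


aₙ = 20n + 3 → as n→∞, aₙ→∞
No finite upper bound exists
The sequence is UNBOUNDED

Unbounded (aₙ → ∞ as n → ∞)


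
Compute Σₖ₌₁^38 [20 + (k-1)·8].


aₙ = 20 + (38-1)×8 = 316
Sₙ = n(a₁+aₙ)/2 = 38×(20+316)/2
= 38×336/2 = 6384

S_38 = 6384
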